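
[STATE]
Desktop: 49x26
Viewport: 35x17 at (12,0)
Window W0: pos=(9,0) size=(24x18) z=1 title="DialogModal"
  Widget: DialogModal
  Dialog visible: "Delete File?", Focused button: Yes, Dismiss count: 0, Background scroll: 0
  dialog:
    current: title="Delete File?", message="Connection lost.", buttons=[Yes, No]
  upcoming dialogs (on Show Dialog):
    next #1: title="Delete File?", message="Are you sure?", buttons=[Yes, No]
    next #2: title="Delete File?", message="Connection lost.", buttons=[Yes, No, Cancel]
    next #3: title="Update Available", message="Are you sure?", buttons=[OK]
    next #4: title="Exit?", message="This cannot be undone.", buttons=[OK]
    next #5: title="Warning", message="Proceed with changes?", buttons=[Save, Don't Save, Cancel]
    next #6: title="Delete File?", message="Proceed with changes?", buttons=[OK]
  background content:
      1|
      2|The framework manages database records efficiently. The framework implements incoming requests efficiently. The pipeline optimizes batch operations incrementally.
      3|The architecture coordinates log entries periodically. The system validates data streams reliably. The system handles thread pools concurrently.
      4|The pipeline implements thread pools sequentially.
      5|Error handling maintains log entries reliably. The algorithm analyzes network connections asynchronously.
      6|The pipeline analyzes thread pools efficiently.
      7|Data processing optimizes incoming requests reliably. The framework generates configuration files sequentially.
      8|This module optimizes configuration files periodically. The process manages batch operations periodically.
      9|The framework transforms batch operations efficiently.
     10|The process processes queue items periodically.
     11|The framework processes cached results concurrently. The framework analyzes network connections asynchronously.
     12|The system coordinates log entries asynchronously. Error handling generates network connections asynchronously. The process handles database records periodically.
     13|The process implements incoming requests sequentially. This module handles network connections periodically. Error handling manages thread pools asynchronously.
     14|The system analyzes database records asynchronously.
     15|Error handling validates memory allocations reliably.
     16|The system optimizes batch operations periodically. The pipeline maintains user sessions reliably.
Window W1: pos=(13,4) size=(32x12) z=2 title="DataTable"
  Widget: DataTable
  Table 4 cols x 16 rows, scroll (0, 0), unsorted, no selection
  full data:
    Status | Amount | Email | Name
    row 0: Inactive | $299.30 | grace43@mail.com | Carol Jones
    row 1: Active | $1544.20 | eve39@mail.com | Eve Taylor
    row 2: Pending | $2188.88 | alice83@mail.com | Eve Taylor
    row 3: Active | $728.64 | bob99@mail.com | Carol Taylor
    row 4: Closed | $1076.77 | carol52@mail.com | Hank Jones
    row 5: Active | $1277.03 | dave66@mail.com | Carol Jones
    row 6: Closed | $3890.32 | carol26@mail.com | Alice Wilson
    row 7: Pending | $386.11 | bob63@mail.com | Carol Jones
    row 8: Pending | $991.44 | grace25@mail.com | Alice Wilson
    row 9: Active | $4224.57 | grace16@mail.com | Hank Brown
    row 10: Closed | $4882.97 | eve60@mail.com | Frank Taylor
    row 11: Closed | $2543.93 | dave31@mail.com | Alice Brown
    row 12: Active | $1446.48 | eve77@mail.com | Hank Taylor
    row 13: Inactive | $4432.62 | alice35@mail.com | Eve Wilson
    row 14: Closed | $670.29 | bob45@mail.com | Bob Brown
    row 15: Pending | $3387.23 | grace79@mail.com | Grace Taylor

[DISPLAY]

━━━━━━━━━━━━━━━━━━━━┓              
ialogModal          ┃              
────────────────────┨              
                    ┃              
e┏━━━━━━━━━━━━━━━━━━━━━━━━━━━━━━┓  
e┃ DataTable                    ┃  
e┠──────────────────────────────┨  
┌┃Status  │Amount  │Email       ┃  
│┃────────┼────────┼────────────┃  
│┃Inactive│$299.30 │grace43@mail┃  
│┃Active  │$1544.20│eve39@mail.c┃  
└┃Pending │$2188.88│alice83@mail┃  
e┃Active  │$728.64 │bob99@mail.c┃  
e┃Closed  │$1076.77│carol52@mail┃  
e┃Active  │$1277.03│dave66@mail.┃  
e┗━━━━━━━━━━━━━━━━━━━━━━━━━━━━━━┛  
e system analyzes da┃              


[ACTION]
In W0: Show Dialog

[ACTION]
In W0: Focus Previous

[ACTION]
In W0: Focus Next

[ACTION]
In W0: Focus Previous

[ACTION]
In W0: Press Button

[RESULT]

━━━━━━━━━━━━━━━━━━━━┓              
ialogModal          ┃              
────────────────────┨              
                    ┃              
e┏━━━━━━━━━━━━━━━━━━━━━━━━━━━━━━┓  
e┃ DataTable                    ┃  
e┠──────────────────────────────┨  
r┃Status  │Amount  │Email       ┃  
e┃────────┼────────┼────────────┃  
t┃Inactive│$299.30 │grace43@mail┃  
i┃Active  │$1544.20│eve39@mail.c┃  
e┃Pending │$2188.88│alice83@mail┃  
e┃Active  │$728.64 │bob99@mail.c┃  
e┃Closed  │$1076.77│carol52@mail┃  
e┃Active  │$1277.03│dave66@mail.┃  
e┗━━━━━━━━━━━━━━━━━━━━━━━━━━━━━━┛  
e system analyzes da┃              


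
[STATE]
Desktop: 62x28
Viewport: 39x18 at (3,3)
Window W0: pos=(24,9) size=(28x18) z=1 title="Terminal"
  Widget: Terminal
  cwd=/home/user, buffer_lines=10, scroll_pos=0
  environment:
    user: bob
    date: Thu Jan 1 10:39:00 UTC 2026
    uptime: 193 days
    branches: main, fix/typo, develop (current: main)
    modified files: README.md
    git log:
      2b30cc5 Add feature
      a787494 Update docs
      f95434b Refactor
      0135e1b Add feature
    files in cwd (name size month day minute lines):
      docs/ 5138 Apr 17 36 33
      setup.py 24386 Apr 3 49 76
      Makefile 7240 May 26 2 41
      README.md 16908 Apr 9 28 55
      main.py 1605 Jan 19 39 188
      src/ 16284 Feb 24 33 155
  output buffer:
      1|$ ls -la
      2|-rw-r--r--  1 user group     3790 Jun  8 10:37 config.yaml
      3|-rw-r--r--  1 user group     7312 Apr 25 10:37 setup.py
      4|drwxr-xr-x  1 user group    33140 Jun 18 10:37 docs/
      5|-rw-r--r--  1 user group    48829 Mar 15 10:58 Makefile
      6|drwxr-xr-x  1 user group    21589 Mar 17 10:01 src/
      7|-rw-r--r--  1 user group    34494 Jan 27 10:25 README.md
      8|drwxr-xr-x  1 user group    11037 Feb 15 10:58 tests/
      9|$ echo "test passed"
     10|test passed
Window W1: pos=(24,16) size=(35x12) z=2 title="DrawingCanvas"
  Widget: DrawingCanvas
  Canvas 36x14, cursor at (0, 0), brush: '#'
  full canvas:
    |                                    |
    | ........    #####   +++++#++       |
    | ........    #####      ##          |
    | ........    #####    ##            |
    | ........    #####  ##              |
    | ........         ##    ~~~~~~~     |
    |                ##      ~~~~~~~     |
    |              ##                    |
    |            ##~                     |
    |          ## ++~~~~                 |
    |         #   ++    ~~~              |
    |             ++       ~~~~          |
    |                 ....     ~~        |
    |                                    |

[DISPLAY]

                                       
                                       
                                       
                                       
                                       
                                       
                     ┏━━━━━━━━━━━━━━━━━
                     ┃ Terminal        
                     ┠─────────────────
                     ┃$ ls -la         
                     ┃-rw-r--r--  1 use
                     ┃-rw-r--r--  1 use
                     ┃drwxr-xr-x  1 use
                     ┏━━━━━━━━━━━━━━━━━
                     ┃ DrawingCanvas   
                     ┠─────────────────
                     ┃+                
                     ┃ ........    ####


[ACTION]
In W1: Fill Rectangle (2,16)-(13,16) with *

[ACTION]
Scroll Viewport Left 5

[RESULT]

                                       
                                       
                                       
                                       
                                       
                                       
                        ┏━━━━━━━━━━━━━━
                        ┃ Terminal     
                        ┠──────────────
                        ┃$ ls -la      
                        ┃-rw-r--r--  1 
                        ┃-rw-r--r--  1 
                        ┃drwxr-xr-x  1 
                        ┏━━━━━━━━━━━━━━
                        ┃ DrawingCanvas
                        ┠──────────────
                        ┃+             
                        ┃ ........    #


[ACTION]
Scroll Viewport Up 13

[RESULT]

                                       
                                       
                                       
                                       
                                       
                                       
                                       
                                       
                                       
                        ┏━━━━━━━━━━━━━━
                        ┃ Terminal     
                        ┠──────────────
                        ┃$ ls -la      
                        ┃-rw-r--r--  1 
                        ┃-rw-r--r--  1 
                        ┃drwxr-xr-x  1 
                        ┏━━━━━━━━━━━━━━
                        ┃ DrawingCanvas


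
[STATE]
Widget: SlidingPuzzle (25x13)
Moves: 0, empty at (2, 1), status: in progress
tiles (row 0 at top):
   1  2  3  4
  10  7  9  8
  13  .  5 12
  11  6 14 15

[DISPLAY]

┌────┬────┬────┬────┐    
│  1 │  2 │  3 │  4 │    
├────┼────┼────┼────┤    
│ 10 │  7 │  9 │  8 │    
├────┼────┼────┼────┤    
│ 13 │    │  5 │ 12 │    
├────┼────┼────┼────┤    
│ 11 │  6 │ 14 │ 15 │    
└────┴────┴────┴────┘    
Moves: 0                 
                         
                         
                         


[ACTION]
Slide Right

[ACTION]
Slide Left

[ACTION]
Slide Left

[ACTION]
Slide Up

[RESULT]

┌────┬────┬────┬────┐    
│  1 │  2 │  3 │  4 │    
├────┼────┼────┼────┤    
│ 10 │  7 │  9 │  8 │    
├────┼────┼────┼────┤    
│ 13 │  5 │ 14 │ 12 │    
├────┼────┼────┼────┤    
│ 11 │  6 │    │ 15 │    
└────┴────┴────┴────┘    
Moves: 4                 
                         
                         
                         


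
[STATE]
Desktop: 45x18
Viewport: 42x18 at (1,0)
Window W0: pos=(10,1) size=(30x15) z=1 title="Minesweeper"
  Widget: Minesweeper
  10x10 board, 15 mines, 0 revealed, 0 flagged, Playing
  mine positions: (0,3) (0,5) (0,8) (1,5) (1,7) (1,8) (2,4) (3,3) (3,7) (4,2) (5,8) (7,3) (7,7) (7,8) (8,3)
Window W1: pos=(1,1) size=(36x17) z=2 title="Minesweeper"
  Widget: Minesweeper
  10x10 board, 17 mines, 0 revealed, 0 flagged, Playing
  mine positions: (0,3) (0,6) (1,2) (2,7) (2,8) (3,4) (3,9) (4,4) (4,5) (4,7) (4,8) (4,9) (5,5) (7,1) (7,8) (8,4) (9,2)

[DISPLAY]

                                          
┏━━━━━━━━━━━━━━━━━━━━━━━━━━━━━━━━━━┓━━┓   
┃ Minesweeper                      ┃  ┃   
┠──────────────────────────────────┨──┨   
┃■■■■■■■■■■                        ┃  ┃   
┃■■■■■■■■■■                        ┃  ┃   
┃■■■■■■■■■■                        ┃  ┃   
┃■■■■■■■■■■                        ┃  ┃   
┃■■■■■■■■■■                        ┃  ┃   
┃■■■■■■■■■■                        ┃  ┃   
┃■■■■■■■■■■                        ┃  ┃   
┃■■■■■■■■■■                        ┃  ┃   
┃■■■■■■■■■■                        ┃  ┃   
┃■■■■■■■■■■                        ┃  ┃   
┃                                  ┃  ┃   
┃                                  ┃━━┛   
┃                                  ┃      
┗━━━━━━━━━━━━━━━━━━━━━━━━━━━━━━━━━━┛      


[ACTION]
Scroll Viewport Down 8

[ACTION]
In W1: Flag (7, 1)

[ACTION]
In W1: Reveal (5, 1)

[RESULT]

                                          
┏━━━━━━━━━━━━━━━━━━━━━━━━━━━━━━━━━━┓━━┓   
┃ Minesweeper                      ┃  ┃   
┠──────────────────────────────────┨──┨   
┃ 1■■■■■■■■                        ┃  ┃   
┃ 1■■■■■■■■                        ┃  ┃   
┃ 112■■■■■■                        ┃  ┃   
┃   2■■■■■■                        ┃  ┃   
┃   2■■■■■■                        ┃  ┃   
┃   13■■■■■                        ┃  ┃   
┃111 1■■■■■                        ┃  ┃   
┃■⚑111■■■■■                        ┃  ┃   
┃■■■■■■■■■■                        ┃  ┃   
┃■■■■■■■■■■                        ┃  ┃   
┃                                  ┃  ┃   
┃                                  ┃━━┛   
┃                                  ┃      
┗━━━━━━━━━━━━━━━━━━━━━━━━━━━━━━━━━━┛      


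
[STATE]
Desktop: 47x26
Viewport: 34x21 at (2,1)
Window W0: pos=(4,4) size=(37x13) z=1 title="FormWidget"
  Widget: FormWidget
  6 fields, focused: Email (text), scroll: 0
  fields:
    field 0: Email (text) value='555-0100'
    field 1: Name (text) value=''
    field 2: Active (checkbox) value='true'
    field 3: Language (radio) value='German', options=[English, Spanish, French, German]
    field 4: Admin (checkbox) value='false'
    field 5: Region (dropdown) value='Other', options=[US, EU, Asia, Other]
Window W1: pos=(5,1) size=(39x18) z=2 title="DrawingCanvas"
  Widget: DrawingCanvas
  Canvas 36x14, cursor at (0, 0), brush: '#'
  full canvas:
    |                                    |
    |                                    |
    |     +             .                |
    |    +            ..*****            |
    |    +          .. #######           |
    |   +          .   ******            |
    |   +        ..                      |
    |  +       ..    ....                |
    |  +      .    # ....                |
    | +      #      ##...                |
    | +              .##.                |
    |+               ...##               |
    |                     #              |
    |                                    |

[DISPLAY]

   ┏━━━━━━━━━━━━━━━━━━━━━━━━━━━━━━
   ┃ DrawingCanvas                
   ┠──────────────────────────────
  ┏┃+                             
  ┃┃                              
  ┠┃     +             .          
  ┃┃    +            ..*****      
  ┃┃    +          .. #######     
  ┃┃   +          .   ******      
  ┃┃   +        ..                
  ┃┃  +       ..    ....          
  ┃┃  +      .    # ....          
  ┃┃ +      #      ##...          
  ┃┃ +              .##.          
  ┃┃+               ...##         
  ┗┃                     #        
   ┃                              
   ┗━━━━━━━━━━━━━━━━━━━━━━━━━━━━━━
                                  
                                  
                                  


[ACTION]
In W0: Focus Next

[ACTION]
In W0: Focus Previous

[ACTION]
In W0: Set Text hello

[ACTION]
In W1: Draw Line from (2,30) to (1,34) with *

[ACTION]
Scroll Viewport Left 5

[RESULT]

     ┏━━━━━━━━━━━━━━━━━━━━━━━━━━━━
     ┃ DrawingCanvas              
     ┠────────────────────────────
    ┏┃+                           
    ┃┃                            
    ┠┃     +             .        
    ┃┃    +            ..*****    
    ┃┃    +          .. #######   
    ┃┃   +          .   ******    
    ┃┃   +        ..              
    ┃┃  +       ..    ....        
    ┃┃  +      .    # ....        
    ┃┃ +      #      ##...        
    ┃┃ +              .##.        
    ┃┃+               ...##       
    ┗┃                     #      
     ┃                            
     ┗━━━━━━━━━━━━━━━━━━━━━━━━━━━━
                                  
                                  
                                  


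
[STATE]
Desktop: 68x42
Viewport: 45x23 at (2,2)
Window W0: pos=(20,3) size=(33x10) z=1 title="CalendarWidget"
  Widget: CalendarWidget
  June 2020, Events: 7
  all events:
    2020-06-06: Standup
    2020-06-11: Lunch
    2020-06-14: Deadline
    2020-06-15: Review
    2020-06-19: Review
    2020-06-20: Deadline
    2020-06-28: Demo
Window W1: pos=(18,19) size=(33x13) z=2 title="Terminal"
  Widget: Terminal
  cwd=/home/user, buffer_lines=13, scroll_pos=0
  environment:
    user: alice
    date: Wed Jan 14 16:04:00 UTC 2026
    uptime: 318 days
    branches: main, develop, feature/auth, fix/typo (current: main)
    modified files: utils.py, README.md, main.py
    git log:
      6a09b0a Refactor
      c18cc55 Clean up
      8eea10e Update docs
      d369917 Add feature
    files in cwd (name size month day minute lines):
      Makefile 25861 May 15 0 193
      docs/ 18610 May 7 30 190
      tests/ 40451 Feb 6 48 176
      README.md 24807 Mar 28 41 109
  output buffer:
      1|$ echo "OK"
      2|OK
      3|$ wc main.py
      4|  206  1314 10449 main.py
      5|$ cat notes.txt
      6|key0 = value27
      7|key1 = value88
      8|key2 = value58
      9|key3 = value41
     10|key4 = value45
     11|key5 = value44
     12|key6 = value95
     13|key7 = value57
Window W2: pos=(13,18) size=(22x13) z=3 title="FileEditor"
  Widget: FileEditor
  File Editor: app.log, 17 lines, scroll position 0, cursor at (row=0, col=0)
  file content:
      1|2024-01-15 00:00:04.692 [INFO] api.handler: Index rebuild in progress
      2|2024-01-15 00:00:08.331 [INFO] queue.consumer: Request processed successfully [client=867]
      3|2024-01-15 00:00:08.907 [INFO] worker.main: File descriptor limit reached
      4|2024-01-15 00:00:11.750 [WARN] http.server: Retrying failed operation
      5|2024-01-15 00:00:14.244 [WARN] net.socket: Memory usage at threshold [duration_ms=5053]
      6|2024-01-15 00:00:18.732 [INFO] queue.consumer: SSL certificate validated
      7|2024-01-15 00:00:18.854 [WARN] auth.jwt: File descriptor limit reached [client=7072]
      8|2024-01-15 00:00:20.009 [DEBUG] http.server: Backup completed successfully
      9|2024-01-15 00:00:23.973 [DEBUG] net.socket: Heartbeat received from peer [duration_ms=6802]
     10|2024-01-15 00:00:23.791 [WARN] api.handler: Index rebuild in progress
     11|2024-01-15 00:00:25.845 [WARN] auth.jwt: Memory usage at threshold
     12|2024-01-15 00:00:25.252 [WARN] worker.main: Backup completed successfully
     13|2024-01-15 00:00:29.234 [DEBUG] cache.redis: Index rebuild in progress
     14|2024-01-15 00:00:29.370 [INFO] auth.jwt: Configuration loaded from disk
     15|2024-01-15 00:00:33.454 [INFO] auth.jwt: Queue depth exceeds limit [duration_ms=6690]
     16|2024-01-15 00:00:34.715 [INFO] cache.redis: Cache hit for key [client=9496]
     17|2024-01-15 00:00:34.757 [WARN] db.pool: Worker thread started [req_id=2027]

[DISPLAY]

                                             
                  ┏━━━━━━━━━━━━━━━━━━━━━━━━━━
                  ┃ CalendarWidget           
                  ┠──────────────────────────
                  ┃           June 2020      
                  ┃Mo Tu We Th Fr Sa Su      
                  ┃ 1  2  3  4  5  6*  7     
                  ┃ 8  9 10 11* 12 13 14*    
                  ┃15* 16 17 18 19* 20* 21   
                  ┃22 23 24 25 26 27 28*     
                  ┗━━━━━━━━━━━━━━━━━━━━━━━━━━
                                             
                                             
                                             
                                             
                                             
           ┏━━━━━━━━━━━━━━━━━━━━┓            
           ┃ FileEditor         ┃━━━━━━━━━━━━
           ┠────────────────────┨            
           ┃█024-01-15 00:00:04▲┃────────────
           ┃2024-01-15 00:00:08█┃            
           ┃2024-01-15 00:00:08░┃            
           ┃2024-01-15 00:00:11░┃            


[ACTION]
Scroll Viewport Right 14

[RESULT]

                                             
    ┏━━━━━━━━━━━━━━━━━━━━━━━━━━━━━━━┓        
    ┃ CalendarWidget                ┃        
    ┠───────────────────────────────┨        
    ┃           June 2020           ┃        
    ┃Mo Tu We Th Fr Sa Su           ┃        
    ┃ 1  2  3  4  5  6*  7          ┃        
    ┃ 8  9 10 11* 12 13 14*         ┃        
    ┃15* 16 17 18 19* 20* 21        ┃        
    ┃22 23 24 25 26 27 28*          ┃        
    ┗━━━━━━━━━━━━━━━━━━━━━━━━━━━━━━━┛        
                                             
                                             
                                             
                                             
                                             
━━━━━━━━━━━━━━━━━━┓                          
ileEditor         ┃━━━━━━━━━━━━━━━┓          
──────────────────┨               ┃          
24-01-15 00:00:04▲┃───────────────┨          
24-01-15 00:00:08█┃               ┃          
24-01-15 00:00:08░┃               ┃          
24-01-15 00:00:11░┃               ┃          


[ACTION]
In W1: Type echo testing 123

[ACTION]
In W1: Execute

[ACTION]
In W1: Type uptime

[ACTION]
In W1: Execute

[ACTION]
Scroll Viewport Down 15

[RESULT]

                                             
━━━━━━━━━━━━━━━━━━┓                          
ileEditor         ┃━━━━━━━━━━━━━━━┓          
──────────────────┨               ┃          
24-01-15 00:00:04▲┃───────────────┨          
24-01-15 00:00:08█┃               ┃          
24-01-15 00:00:08░┃               ┃          
24-01-15 00:00:11░┃               ┃          
24-01-15 00:00:14░┃               ┃          
24-01-15 00:00:18░┃23             ┃          
24-01-15 00:00:18░┃               ┃          
24-01-15 00:00:20░┃               ┃          
24-01-15 00:00:23▼┃ays            ┃          
━━━━━━━━━━━━━━━━━━┛               ┃          
  ┗━━━━━━━━━━━━━━━━━━━━━━━━━━━━━━━┛          
                                             
                                             
                                             
                                             
                                             
                                             
                                             
                                             


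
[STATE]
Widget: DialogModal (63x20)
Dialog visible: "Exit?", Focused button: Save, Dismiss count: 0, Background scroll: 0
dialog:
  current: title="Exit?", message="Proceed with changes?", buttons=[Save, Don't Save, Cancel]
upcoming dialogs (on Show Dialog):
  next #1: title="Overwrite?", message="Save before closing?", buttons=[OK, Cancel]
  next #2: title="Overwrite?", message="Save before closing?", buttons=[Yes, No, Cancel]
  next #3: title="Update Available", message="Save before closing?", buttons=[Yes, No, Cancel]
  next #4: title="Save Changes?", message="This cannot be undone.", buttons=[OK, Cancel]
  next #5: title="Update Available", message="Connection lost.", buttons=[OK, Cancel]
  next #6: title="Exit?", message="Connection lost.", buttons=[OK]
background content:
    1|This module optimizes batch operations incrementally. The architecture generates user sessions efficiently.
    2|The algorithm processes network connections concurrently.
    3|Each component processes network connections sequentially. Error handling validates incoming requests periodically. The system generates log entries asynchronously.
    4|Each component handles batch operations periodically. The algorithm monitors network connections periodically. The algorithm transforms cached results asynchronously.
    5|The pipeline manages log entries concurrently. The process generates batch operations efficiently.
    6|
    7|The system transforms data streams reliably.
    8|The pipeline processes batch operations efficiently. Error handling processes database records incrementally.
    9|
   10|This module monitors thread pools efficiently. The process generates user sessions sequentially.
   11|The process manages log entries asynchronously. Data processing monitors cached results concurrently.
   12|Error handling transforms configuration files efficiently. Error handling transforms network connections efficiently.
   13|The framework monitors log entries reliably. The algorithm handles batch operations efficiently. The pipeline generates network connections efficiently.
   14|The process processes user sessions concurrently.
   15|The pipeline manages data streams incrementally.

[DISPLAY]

This module optimizes batch operations incrementally. The archi
The algorithm processes network connections concurrently.      
Each component processes network connections sequentially. Erro
Each component handles batch operations periodically. The algor
The pipeline manages log entries concurrently. The process gene
                                                               
The system transforms data streams reliably.                   
The pipeline pr┌──────────────────────────────┐ntly. Error hand
               │            Exit?             │                
This module mon│    Proceed with changes?     │The process gene
The process man│ [Save]  Don't Save   Cancel  │ Data processing
Error handling └──────────────────────────────┘fficiently. Erro
The framework monitors log entries reliably. The algorithm hand
The process processes user sessions concurrently.              
The pipeline manages data streams incrementally.               
                                                               
                                                               
                                                               
                                                               
                                                               


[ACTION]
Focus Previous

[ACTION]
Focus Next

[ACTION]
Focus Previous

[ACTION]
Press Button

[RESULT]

This module optimizes batch operations incrementally. The archi
The algorithm processes network connections concurrently.      
Each component processes network connections sequentially. Erro
Each component handles batch operations periodically. The algor
The pipeline manages log entries concurrently. The process gene
                                                               
The system transforms data streams reliably.                   
The pipeline processes batch operations efficiently. Error hand
                                                               
This module monitors thread pools efficiently. The process gene
The process manages log entries asynchronously. Data processing
Error handling transforms configuration files efficiently. Erro
The framework monitors log entries reliably. The algorithm hand
The process processes user sessions concurrently.              
The pipeline manages data streams incrementally.               
                                                               
                                                               
                                                               
                                                               
                                                               


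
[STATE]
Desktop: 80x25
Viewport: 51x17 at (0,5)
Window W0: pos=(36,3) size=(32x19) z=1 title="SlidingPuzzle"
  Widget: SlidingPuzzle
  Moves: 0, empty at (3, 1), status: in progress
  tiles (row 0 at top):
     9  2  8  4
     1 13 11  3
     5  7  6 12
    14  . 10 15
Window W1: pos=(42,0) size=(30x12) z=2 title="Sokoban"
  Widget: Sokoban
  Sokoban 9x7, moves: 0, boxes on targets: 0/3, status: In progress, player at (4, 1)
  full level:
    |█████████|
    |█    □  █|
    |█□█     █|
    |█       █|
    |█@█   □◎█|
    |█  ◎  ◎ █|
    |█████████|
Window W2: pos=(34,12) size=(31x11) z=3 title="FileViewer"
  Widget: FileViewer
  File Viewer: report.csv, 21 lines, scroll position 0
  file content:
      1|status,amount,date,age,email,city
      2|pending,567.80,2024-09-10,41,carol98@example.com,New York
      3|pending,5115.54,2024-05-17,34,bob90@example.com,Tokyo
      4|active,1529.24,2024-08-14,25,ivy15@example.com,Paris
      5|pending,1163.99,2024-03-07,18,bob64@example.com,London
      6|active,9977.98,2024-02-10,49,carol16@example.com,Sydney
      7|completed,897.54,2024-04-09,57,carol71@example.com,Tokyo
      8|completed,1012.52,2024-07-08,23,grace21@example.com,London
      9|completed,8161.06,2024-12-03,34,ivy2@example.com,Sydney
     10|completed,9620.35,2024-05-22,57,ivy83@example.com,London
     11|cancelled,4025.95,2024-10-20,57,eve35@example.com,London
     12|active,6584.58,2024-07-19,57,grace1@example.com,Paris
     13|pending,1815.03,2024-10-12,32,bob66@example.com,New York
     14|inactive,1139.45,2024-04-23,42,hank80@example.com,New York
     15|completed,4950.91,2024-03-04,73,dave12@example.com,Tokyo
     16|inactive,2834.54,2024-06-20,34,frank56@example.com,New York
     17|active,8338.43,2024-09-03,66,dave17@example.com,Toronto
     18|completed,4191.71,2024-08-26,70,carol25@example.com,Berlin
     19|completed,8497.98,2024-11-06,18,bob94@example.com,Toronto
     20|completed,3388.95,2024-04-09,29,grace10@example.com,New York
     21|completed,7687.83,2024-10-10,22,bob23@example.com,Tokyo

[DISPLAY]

                                    ┠─────┃█□█     
                                    ┃┌────┃█       
                                    ┃│  9 ┃█@█   □◎
                                    ┃├────┃█  ◎  ◎ 
                                    ┃│  1 ┃████████
                                    ┃├────┃Moves: 0
                                    ┃│  5 ┗━━━━━━━━
                                  ┏━━━━━━━━━━━━━━━━
                                  ┃ FileViewer     
                                  ┠────────────────
                                  ┃status,amount,da
                                  ┃pending,567.80,2
                                  ┃pending,5115.54,
                                  ┃active,1529.24,2
                                  ┃pending,1163.99,
                                  ┃active,9977.98,2
                                  ┃completed,897.54


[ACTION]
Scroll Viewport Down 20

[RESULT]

                                    ┃├────┃█  ◎  ◎ 
                                    ┃│  1 ┃████████
                                    ┃├────┃Moves: 0
                                    ┃│  5 ┗━━━━━━━━
                                  ┏━━━━━━━━━━━━━━━━
                                  ┃ FileViewer     
                                  ┠────────────────
                                  ┃status,amount,da
                                  ┃pending,567.80,2
                                  ┃pending,5115.54,
                                  ┃active,1529.24,2
                                  ┃pending,1163.99,
                                  ┃active,9977.98,2
                                  ┃completed,897.54
                                  ┗━━━━━━━━━━━━━━━━
                                                   
                                                   


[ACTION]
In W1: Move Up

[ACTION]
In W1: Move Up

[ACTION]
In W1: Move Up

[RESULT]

                                    ┃├────┃█  ◎  ◎ 
                                    ┃│  1 ┃████████
                                    ┃├────┃Moves: 2
                                    ┃│  5 ┗━━━━━━━━
                                  ┏━━━━━━━━━━━━━━━━
                                  ┃ FileViewer     
                                  ┠────────────────
                                  ┃status,amount,da
                                  ┃pending,567.80,2
                                  ┃pending,5115.54,
                                  ┃active,1529.24,2
                                  ┃pending,1163.99,
                                  ┃active,9977.98,2
                                  ┃completed,897.54
                                  ┗━━━━━━━━━━━━━━━━
                                                   
                                                   


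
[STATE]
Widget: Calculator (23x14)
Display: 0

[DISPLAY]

                      0
┌───┬───┬───┬───┐      
│ 7 │ 8 │ 9 │ ÷ │      
├───┼───┼───┼───┤      
│ 4 │ 5 │ 6 │ × │      
├───┼───┼───┼───┤      
│ 1 │ 2 │ 3 │ - │      
├───┼───┼───┼───┤      
│ 0 │ . │ = │ + │      
├───┼───┼───┼───┤      
│ C │ MC│ MR│ M+│      
└───┴───┴───┴───┘      
                       
                       


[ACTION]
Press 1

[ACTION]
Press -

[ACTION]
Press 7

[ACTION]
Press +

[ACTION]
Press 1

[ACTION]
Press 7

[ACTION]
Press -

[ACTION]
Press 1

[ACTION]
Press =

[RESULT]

                     10
┌───┬───┬───┬───┐      
│ 7 │ 8 │ 9 │ ÷ │      
├───┼───┼───┼───┤      
│ 4 │ 5 │ 6 │ × │      
├───┼───┼───┼───┤      
│ 1 │ 2 │ 3 │ - │      
├───┼───┼───┼───┤      
│ 0 │ . │ = │ + │      
├───┼───┼───┼───┤      
│ C │ MC│ MR│ M+│      
└───┴───┴───┴───┘      
                       
                       


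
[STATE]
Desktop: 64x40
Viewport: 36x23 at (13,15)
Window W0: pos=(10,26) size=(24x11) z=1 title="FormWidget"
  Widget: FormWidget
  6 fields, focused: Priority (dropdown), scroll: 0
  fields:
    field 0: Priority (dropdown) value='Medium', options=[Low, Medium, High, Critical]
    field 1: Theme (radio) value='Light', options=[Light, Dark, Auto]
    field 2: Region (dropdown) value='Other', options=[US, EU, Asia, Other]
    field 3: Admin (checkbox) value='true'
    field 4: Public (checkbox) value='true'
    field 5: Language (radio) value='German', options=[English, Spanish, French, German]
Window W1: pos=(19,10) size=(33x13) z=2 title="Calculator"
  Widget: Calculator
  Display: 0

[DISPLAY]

      ┃│ 7 │ 8 │ 9 │ ÷ │            
      ┃├───┼───┼───┼───┤            
      ┃│ 4 │ 5 │ 6 │ × │            
      ┃├───┼───┼───┼───┤            
      ┃│ 1 │ 2 │ 3 │ - │            
      ┃├───┼───┼───┼───┤            
      ┃│ 0 │ . │ = │ + │            
      ┗━━━━━━━━━━━━━━━━━━━━━━━━━━━━━
                                    
                                    
                                    
━━━━━━━━━━━━━━━━━━━━┓               
ormWidget           ┃               
────────────────────┨               
Priority:   [Mediu▼]┃               
Theme:      (●) Ligh┃               
Region:     [Other▼]┃               
Admin:      [x]     ┃               
Public:     [x]     ┃               
Language:   ( ) Engl┃               
                    ┃               
━━━━━━━━━━━━━━━━━━━━┛               
                                    


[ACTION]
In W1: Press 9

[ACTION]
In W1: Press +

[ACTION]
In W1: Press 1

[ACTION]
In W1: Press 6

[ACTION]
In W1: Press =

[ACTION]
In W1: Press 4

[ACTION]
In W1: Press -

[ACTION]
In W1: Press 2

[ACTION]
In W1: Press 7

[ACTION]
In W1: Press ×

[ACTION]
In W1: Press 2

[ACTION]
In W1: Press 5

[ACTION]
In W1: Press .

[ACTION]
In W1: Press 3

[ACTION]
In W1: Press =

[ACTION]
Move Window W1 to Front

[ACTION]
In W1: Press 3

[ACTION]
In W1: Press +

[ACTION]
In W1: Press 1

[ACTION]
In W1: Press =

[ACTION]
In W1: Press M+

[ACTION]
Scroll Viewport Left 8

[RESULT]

              ┃│ 7 │ 8 │ 9 │ ÷ │    
              ┃├───┼───┼───┼───┤    
              ┃│ 4 │ 5 │ 6 │ × │    
              ┃├───┼───┼───┼───┤    
              ┃│ 1 │ 2 │ 3 │ - │    
              ┃├───┼───┼───┼───┤    
              ┃│ 0 │ . │ = │ + │    
              ┗━━━━━━━━━━━━━━━━━━━━━
                                    
                                    
                                    
     ┏━━━━━━━━━━━━━━━━━━━━━━┓       
     ┃ FormWidget           ┃       
     ┠──────────────────────┨       
     ┃> Priority:   [Mediu▼]┃       
     ┃  Theme:      (●) Ligh┃       
     ┃  Region:     [Other▼]┃       
     ┃  Admin:      [x]     ┃       
     ┃  Public:     [x]     ┃       
     ┃  Language:   ( ) Engl┃       
     ┃                      ┃       
     ┗━━━━━━━━━━━━━━━━━━━━━━┛       
                                    
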